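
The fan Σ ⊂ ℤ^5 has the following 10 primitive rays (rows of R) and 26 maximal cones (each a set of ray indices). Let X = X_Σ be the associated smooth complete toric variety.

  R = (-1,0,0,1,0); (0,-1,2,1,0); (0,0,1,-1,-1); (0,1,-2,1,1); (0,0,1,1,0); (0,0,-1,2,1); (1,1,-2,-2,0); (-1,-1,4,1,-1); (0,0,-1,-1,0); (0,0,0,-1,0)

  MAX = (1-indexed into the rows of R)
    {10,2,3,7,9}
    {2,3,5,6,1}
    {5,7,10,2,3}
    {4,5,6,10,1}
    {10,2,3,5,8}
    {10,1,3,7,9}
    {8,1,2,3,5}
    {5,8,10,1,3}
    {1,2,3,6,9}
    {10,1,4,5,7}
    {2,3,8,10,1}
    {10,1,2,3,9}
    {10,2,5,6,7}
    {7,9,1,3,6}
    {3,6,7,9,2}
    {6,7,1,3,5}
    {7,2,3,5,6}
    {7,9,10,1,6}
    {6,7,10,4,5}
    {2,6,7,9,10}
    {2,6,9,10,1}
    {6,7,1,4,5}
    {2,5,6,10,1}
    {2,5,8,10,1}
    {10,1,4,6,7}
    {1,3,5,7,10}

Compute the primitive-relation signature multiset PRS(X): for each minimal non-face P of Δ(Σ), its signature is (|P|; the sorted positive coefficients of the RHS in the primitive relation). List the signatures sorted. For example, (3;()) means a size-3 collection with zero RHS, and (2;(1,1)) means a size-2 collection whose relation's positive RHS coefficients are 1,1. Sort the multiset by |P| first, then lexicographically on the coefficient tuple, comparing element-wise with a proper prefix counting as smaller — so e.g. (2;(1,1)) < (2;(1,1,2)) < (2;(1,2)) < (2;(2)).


The 12 primitive collections of Σ (r=10, n=5):

  P={5,9}:  v_{5} + v_{9} = 0 — sig = (2;())
  P={2,4}:  v_{2} + v_{4} = v_{5} + v_{6} + v_{10} — sig = (2;(1,1,1))
  P={3,4}:  v_{3} + v_{4} = v_{1} + v_{5} + v_{7} — sig = (2;(1,1,1))
  P={6,8}:  v_{6} + v_{8} = v_{1} + v_{2} + v_{5} — sig = (2;(1,1,1))
  P={7,8}:  v_{7} + v_{8} = v_{3} + v_{5} + v_{10} — sig = (2;(1,1,1))
  P={4,9}:  v_{4} + v_{9} = v_{1} + v_{6} + v_{7} + v_{10} — sig = (2;(1,1,1,1))
  P={8,9}:  v_{8} + v_{9} = v_{1} + v_{2} + v_{3} + v_{10} — sig = (2;(1,1,1,1))
  P={4,8}:  v_{4} + v_{8} = v_{1} + 2·v_{5} + v_{10} — sig = (2;(1,1,2))
  P={1,2,7}:  v_{1} + v_{2} + v_{7} = 0 — sig = (3;())
  P={3,6,10}:  v_{3} + v_{6} + v_{10} = 0 — sig = (3;())
  P={1,2,3,5,10}:  v_{1} + v_{2} + v_{3} + v_{5} + v_{10} = v_{8} — sig = (5;(1))
  P={1,5,6,7,10}:  v_{1} + v_{5} + v_{6} + v_{7} + v_{10} = v_{4} — sig = (5;(1))

Hence PRS(X_Σ) =
{ (2;()),  (2;(1,1,1)) ×4,  (2;(1,1,1,1)) ×2,  (2;(1,1,2)),  (3;()) ×2,  (5;(1)) ×2 }


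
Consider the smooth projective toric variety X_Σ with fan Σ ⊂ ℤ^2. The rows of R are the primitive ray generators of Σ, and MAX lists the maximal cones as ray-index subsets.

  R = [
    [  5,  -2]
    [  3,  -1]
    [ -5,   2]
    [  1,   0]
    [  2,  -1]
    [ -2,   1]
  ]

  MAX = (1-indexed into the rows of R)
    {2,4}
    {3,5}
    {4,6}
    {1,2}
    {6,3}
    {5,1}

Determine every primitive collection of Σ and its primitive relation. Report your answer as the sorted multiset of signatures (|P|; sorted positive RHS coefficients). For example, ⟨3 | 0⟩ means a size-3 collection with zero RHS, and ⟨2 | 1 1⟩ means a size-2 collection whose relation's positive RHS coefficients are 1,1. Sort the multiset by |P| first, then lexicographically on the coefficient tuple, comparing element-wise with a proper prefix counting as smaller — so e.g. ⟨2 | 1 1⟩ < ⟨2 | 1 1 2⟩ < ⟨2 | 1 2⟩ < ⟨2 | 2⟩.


Σ has 9 primitive collections:

  • {1,3}:  v_{1} + v_{3} = 0  ⟹  sig = ⟨2 | 0⟩
  • {5,6}:  v_{5} + v_{6} = 0  ⟹  sig = ⟨2 | 0⟩
  • {1,6}:  v_{1} + v_{6} = v_{2}  ⟹  sig = ⟨2 | 1⟩
  • {2,3}:  v_{2} + v_{3} = v_{6}  ⟹  sig = ⟨2 | 1⟩
  • {2,5}:  v_{2} + v_{5} = v_{1}  ⟹  sig = ⟨2 | 1⟩
  • {2,6}:  v_{2} + v_{6} = v_{4}  ⟹  sig = ⟨2 | 1⟩
  • {4,5}:  v_{4} + v_{5} = v_{2}  ⟹  sig = ⟨2 | 1⟩
  • {1,4}:  v_{1} + v_{4} = 2·v_{2}  ⟹  sig = ⟨2 | 2⟩
  • {3,4}:  v_{3} + v_{4} = 2·v_{6}  ⟹  sig = ⟨2 | 2⟩

so the primitive-relation signature multiset is
{ ⟨2 | 0⟩ ×2,  ⟨2 | 1⟩ ×5,  ⟨2 | 2⟩ ×2 }


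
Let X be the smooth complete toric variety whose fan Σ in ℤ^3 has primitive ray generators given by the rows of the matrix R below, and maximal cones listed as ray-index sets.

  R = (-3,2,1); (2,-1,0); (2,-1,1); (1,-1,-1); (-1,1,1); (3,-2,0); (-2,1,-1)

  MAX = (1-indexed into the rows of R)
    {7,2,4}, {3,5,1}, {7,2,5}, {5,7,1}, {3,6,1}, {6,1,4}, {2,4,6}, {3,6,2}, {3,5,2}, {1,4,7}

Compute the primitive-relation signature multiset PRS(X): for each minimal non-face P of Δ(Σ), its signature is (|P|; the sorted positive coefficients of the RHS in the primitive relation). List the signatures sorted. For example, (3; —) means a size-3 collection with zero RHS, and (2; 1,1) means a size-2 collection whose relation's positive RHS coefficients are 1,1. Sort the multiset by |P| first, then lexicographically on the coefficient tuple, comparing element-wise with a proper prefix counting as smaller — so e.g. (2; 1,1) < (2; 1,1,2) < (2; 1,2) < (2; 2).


|primitive collections| = 6. Relations:

  P = {3,7}:  v_{3} + v_{7} = 0 ; sig = (2; —)
  P = {4,5}:  v_{4} + v_{5} = 0 ; sig = (2; —)
  P = {1,2}:  v_{1} + v_{2} = v_{5} ; sig = (2; 1)
  P = {3,4}:  v_{3} + v_{4} = v_{6} ; sig = (2; 1)
  P = {5,6}:  v_{5} + v_{6} = v_{3} ; sig = (2; 1)
  P = {6,7}:  v_{6} + v_{7} = v_{4} ; sig = (2; 1)

Signatures (|P|; sorted positive RHS coefficients), sorted:
    |P|=2: 6 collections, coeffs (), (), (1), (1), (1), (1)


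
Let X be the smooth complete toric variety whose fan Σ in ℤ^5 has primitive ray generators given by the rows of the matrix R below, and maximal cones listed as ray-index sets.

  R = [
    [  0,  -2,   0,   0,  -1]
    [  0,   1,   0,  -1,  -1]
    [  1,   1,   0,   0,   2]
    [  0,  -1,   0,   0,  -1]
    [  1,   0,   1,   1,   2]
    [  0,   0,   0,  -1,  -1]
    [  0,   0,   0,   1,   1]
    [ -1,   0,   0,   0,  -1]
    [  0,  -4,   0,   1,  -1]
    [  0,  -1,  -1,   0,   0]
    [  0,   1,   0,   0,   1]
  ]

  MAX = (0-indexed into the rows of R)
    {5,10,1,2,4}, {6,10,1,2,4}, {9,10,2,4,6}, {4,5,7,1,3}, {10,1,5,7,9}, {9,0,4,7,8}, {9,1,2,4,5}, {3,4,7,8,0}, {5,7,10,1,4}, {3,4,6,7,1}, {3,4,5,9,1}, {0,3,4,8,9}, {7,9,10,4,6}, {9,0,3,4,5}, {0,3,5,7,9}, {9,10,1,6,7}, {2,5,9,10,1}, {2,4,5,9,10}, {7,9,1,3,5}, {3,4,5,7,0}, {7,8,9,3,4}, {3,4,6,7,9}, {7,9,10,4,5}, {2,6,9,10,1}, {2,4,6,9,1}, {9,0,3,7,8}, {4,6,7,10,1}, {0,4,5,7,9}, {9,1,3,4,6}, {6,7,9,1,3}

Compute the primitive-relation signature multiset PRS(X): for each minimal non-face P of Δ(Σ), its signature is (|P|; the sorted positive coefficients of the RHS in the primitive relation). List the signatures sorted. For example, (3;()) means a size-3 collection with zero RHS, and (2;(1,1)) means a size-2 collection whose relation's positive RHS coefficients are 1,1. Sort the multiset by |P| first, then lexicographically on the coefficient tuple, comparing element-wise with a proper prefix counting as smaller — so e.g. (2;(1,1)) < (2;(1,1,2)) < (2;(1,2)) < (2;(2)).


Δ(Σ) — 11 vertices, 17 min non-faces:

  {3,10}:  v_{3} + v_{10} = 0  so sig = (2;())
  {5,6}:  v_{5} + v_{6} = 0  so sig = (2;())
  {2,7}:  v_{2} + v_{7} = v_{10}  so sig = (2;(1))
  {0,1}:  v_{0} + v_{1} = v_{3} + v_{5}  so sig = (2;(1,1))
  {1,8}:  v_{1} + v_{8} = v_{0} + v_{3}  so sig = (2;(1,1))
  {0,2}:  v_{0} + v_{2} = v_{4} + v_{5} + v_{9}  so sig = (2;(1,1,1))
  {2,3}:  v_{2} + v_{3} = v_{1} + v_{4} + v_{9}  so sig = (2;(1,1,1))
  {2,8}:  v_{2} + v_{8} = v_{0} + v_{4} + v_{9}  so sig = (2;(1,1,1))
  {0,6}:  v_{0} + v_{6} = v_{3} + v_{4} + v_{7} + v_{9}  so sig = (2;(1,1,1,1))
  {0,10}:  v_{0} + v_{10} = v_{4} + v_{5} + v_{7} + v_{9}  so sig = (2;(1,1,1,1))
  {8,10}:  v_{8} + v_{10} = v_{0} + v_{4} + v_{7} + v_{9}  so sig = (2;(1,1,1,1))
  {5,8}:  v_{5} + v_{8} = 2·v_{0}  so sig = (2;(2))
  {6,8}:  v_{6} + v_{8} = 2·v_{3} + 2·v_{4} + 2·v_{7} + 2·v_{9}  so sig = (2;(2,2,2,2))
  {1,4,7,9}:  v_{1} + v_{4} + v_{7} + v_{9} = 0  so sig = (4;())
  {1,4,9,10}:  v_{1} + v_{4} + v_{9} + v_{10} = v_{2}  so sig = (4;(1))
  {0,3,4,7,9}:  v_{0} + v_{3} + v_{4} + v_{7} + v_{9} = v_{8}  so sig = (5;(1))
  {3,4,5,7,9}:  v_{3} + v_{4} + v_{5} + v_{7} + v_{9} = v_{0}  so sig = (5;(1))

Signatures (|P|; sorted positive RHS coefficients), sorted:
    |P|=2: 13 collections, coeffs (), (), (1), (1,1), (1,1), (1,1,1), (1,1,1), (1,1,1), (1,1,1,1), (1,1,1,1), (1,1,1,1), (2), (2,2,2,2)
    |P|=4: 2 collections, coeffs (), (1)
    |P|=5: 2 collections, coeffs (1), (1)


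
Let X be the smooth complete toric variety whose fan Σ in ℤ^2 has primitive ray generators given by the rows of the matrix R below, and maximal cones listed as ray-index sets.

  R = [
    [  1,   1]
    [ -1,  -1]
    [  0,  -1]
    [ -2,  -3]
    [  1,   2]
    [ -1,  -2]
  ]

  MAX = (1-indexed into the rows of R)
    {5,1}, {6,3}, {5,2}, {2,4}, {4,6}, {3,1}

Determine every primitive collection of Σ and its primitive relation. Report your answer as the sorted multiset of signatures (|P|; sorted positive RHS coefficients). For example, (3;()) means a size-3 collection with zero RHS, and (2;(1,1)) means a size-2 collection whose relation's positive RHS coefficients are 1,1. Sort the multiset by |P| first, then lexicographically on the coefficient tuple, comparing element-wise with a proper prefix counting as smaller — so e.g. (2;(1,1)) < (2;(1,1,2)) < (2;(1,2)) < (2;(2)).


Primitive collections (9):

  P={1,2}:  v_{1} + v_{2} = 0  →  sig = (2;())
  P={5,6}:  v_{5} + v_{6} = 0  →  sig = (2;())
  P={1,4}:  v_{1} + v_{4} = v_{6}  →  sig = (2;(1))
  P={1,6}:  v_{1} + v_{6} = v_{3}  →  sig = (2;(1))
  P={2,3}:  v_{2} + v_{3} = v_{6}  →  sig = (2;(1))
  P={2,6}:  v_{2} + v_{6} = v_{4}  →  sig = (2;(1))
  P={3,5}:  v_{3} + v_{5} = v_{1}  →  sig = (2;(1))
  P={4,5}:  v_{4} + v_{5} = v_{2}  →  sig = (2;(1))
  P={3,4}:  v_{3} + v_{4} = 2·v_{6}  →  sig = (2;(2))

Hence PRS(X_Σ) =
    (2;())
    (2;())
    (2;(1))
    (2;(1))
    (2;(1))
    (2;(1))
    (2;(1))
    (2;(1))
    (2;(2))


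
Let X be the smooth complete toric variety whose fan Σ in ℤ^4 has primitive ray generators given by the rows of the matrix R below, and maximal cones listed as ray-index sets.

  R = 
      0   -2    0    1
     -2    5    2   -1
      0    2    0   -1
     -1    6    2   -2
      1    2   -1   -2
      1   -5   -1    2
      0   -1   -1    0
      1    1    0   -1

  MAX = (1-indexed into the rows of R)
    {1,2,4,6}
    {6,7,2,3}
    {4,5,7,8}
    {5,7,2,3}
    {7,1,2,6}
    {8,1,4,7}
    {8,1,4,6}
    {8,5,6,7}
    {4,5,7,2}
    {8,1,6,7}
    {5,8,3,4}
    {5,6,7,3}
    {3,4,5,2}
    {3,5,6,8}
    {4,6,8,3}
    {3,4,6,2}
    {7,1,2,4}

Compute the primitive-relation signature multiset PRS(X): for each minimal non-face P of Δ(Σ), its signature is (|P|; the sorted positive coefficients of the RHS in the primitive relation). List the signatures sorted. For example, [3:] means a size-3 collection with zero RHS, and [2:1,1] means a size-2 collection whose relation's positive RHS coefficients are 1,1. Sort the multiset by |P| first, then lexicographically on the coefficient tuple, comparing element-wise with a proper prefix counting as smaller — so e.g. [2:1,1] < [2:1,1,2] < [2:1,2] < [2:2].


8 minimal non-faces of Δ(Σ) (on 8 rays):

  P = {1,3}:  v_{1} + v_{3} = 0  ⟹  sig = [2:]
  P = {2,8}:  v_{2} + v_{8} = v_{4}  ⟹  sig = [2:1]
  P = {1,5}:  v_{1} + v_{5} = v_{7} + v_{8}  ⟹  sig = [2:1,1]
  P = {4,6,7}:  v_{4} + v_{6} + v_{7} = 0  ⟹  sig = [3:]
  P = {2,5,6}:  v_{2} + v_{5} + v_{6} = v_{3}  ⟹  sig = [3:1]
  P = {3,7,8}:  v_{3} + v_{7} + v_{8} = v_{5}  ⟹  sig = [3:1]
  P = {3,4,7}:  v_{3} + v_{4} + v_{7} = v_{2} + v_{5}  ⟹  sig = [3:1,1]
  P = {4,5,6}:  v_{4} + v_{5} + v_{6} = v_{3} + v_{8}  ⟹  sig = [3:1,1]

so the primitive-relation signature multiset is
    |P|=2: 3 collections, coeffs (), (1), (1,1)
    |P|=3: 5 collections, coeffs (), (1), (1), (1,1), (1,1)


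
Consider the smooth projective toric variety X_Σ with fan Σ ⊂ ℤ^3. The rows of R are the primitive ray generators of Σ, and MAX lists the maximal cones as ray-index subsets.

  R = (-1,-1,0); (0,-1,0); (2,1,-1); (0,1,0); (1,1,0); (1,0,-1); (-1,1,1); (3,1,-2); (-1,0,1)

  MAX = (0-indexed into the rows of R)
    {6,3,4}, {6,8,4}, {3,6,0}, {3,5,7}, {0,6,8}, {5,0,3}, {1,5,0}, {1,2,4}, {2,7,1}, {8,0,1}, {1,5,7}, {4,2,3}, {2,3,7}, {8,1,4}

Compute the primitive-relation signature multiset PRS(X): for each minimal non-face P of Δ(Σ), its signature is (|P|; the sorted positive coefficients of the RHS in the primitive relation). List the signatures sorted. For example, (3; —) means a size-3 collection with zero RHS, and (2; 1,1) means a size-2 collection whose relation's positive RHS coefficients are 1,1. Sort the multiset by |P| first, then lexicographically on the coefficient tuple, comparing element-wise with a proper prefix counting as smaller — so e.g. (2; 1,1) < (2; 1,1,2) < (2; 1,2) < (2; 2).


Minimal non-faces — 15 found among 9 rays, 14 max cones:

  • {0,4}:  v_{0} + v_{4} = 0 ; sig = (2; —)
  • {1,3}:  v_{1} + v_{3} = 0 ; sig = (2; —)
  • {5,8}:  v_{5} + v_{8} = 0 ; sig = (2; —)
  • {0,2}:  v_{0} + v_{2} = v_{5} ; sig = (2; 1)
  • {1,6}:  v_{1} + v_{6} = v_{8} ; sig = (2; 1)
  • {2,5}:  v_{2} + v_{5} = v_{7} ; sig = (2; 1)
  • {2,8}:  v_{2} + v_{8} = v_{4} ; sig = (2; 1)
  • {3,8}:  v_{3} + v_{8} = v_{6} ; sig = (2; 1)
  • {4,5}:  v_{4} + v_{5} = v_{2} ; sig = (2; 1)
  • {5,6}:  v_{5} + v_{6} = v_{3} ; sig = (2; 1)
  • {7,8}:  v_{7} + v_{8} = v_{2} ; sig = (2; 1)
  • {2,6}:  v_{2} + v_{6} = v_{3} + v_{4} ; sig = (2; 1,1)
  • {6,7}:  v_{6} + v_{7} = v_{2} + v_{3} ; sig = (2; 1,1)
  • {0,7}:  v_{0} + v_{7} = 2·v_{5} ; sig = (2; 2)
  • {4,7}:  v_{4} + v_{7} = 2·v_{2} ; sig = (2; 2)

Hence PRS(X_Σ) =
[(2; —), (2; —), (2; —), (2; 1), (2; 1), (2; 1), (2; 1), (2; 1), (2; 1), (2; 1), (2; 1), (2; 1,1), (2; 1,1), (2; 2), (2; 2)]


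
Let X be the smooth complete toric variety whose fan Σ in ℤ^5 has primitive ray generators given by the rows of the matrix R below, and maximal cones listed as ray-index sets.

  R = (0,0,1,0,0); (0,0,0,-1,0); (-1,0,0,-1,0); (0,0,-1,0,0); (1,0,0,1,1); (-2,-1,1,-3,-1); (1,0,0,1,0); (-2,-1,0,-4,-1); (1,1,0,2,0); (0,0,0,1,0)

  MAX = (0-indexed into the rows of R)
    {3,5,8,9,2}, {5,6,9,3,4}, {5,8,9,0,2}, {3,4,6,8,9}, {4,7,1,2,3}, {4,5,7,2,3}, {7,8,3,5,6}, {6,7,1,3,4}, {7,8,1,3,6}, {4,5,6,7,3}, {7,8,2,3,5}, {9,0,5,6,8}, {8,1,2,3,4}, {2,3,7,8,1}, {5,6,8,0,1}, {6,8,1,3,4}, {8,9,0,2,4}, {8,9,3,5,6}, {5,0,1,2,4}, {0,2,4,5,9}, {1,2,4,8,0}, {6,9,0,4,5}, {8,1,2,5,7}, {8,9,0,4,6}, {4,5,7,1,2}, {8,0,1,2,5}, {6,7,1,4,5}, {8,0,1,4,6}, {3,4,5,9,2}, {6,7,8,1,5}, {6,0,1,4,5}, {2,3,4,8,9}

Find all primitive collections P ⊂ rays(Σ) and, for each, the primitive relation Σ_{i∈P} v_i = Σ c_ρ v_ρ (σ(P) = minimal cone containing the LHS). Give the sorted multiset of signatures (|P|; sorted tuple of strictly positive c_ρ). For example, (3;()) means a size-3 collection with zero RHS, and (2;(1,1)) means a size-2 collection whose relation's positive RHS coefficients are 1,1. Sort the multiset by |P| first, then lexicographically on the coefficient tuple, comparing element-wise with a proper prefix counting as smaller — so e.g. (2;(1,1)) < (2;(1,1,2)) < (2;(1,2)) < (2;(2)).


Minimal non-faces — 8 found among 10 rays, 32 max cones:

  P = {0,3}:  v_{0} + v_{3} = 0  →  sig = (2;())
  P = {1,9}:  v_{1} + v_{9} = 0  →  sig = (2;())
  P = {2,6}:  v_{2} + v_{6} = 0  →  sig = (2;())
  P = {0,7}:  v_{0} + v_{7} = v_{1} + v_{5}  →  sig = (2;(1,1))
  P = {7,9}:  v_{7} + v_{9} = v_{3} + v_{5}  →  sig = (2;(1,1))
  P = {1,3,5}:  v_{1} + v_{3} + v_{5} = v_{7}  →  sig = (3;(1))
  P = {4,5,8}:  v_{4} + v_{5} + v_{8} = v_{0}  →  sig = (3;(1))
  P = {4,7,8}:  v_{4} + v_{7} + v_{8} = v_{1}  →  sig = (3;(1))

Sorted signature multiset PRS(X):
    |P|=2: 5 collections, coeffs (), (), (), (1,1), (1,1)
    |P|=3: 3 collections, coeffs (1), (1), (1)


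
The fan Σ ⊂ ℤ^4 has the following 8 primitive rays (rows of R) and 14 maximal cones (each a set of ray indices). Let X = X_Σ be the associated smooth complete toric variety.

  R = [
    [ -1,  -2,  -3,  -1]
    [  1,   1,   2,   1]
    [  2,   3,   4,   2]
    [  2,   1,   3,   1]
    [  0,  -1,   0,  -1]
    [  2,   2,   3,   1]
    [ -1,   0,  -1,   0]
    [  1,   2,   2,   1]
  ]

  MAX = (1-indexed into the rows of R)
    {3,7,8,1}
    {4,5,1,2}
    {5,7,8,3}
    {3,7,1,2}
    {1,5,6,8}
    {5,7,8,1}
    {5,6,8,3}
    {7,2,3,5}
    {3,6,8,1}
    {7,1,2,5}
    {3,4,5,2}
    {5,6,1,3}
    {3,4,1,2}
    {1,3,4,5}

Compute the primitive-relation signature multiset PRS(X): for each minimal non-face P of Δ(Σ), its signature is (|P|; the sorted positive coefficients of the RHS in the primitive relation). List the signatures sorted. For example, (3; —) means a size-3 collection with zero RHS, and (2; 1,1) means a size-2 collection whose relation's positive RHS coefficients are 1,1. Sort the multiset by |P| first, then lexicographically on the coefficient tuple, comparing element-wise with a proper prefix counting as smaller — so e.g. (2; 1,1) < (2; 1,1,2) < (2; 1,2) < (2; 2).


Σ has 9 primitive collections:

  {2,8}:  v_{2} + v_{8} = v_{3}  so sig = (2; 1)
  {4,7}:  v_{4} + v_{7} = v_{2}  so sig = (2; 1)
  {6,7}:  v_{6} + v_{7} = v_{8}  so sig = (2; 1)
  {2,6}:  v_{2} + v_{6} = v_{1} + 2·v_{3} + v_{5}  so sig = (2; 1,1,2)
  {4,8}:  v_{4} + v_{8} = v_{1} + 2·v_{3} + v_{5}  so sig = (2; 1,1,2)
  {4,6}:  v_{4} + v_{6} = 2·v_{1} + 3·v_{3} + 2·v_{5}  so sig = (2; 2,2,3)
  {1,3,5,7}:  v_{1} + v_{3} + v_{5} + v_{7} = 0  so sig = (4; —)
  {1,2,3,5}:  v_{1} + v_{2} + v_{3} + v_{5} = v_{4}  so sig = (4; 1)
  {1,3,5,8}:  v_{1} + v_{3} + v_{5} + v_{8} = v_{6}  so sig = (4; 1)

Signatures (|P|; sorted positive RHS coefficients), sorted:
[(2; 1), (2; 1), (2; 1), (2; 1,1,2), (2; 1,1,2), (2; 2,2,3), (4; —), (4; 1), (4; 1)]


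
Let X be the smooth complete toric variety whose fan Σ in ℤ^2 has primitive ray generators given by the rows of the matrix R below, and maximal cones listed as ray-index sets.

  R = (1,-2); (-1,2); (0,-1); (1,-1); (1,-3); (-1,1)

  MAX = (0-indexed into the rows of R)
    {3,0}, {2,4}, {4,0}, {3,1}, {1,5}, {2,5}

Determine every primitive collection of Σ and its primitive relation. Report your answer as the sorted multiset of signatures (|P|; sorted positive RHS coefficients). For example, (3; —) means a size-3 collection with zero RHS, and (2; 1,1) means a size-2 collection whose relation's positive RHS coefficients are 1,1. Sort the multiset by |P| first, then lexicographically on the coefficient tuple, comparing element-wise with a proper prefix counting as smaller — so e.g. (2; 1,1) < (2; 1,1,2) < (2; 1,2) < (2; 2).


9 collections generate NE(X_Σ); each relation:

  P = {0,1}:  v_{0} + v_{1} = 0  ⟹  sig = (2; —)
  P = {3,5}:  v_{3} + v_{5} = 0  ⟹  sig = (2; —)
  P = {0,2}:  v_{0} + v_{2} = v_{4}  ⟹  sig = (2; 1)
  P = {0,5}:  v_{0} + v_{5} = v_{2}  ⟹  sig = (2; 1)
  P = {1,2}:  v_{1} + v_{2} = v_{5}  ⟹  sig = (2; 1)
  P = {1,4}:  v_{1} + v_{4} = v_{2}  ⟹  sig = (2; 1)
  P = {2,3}:  v_{2} + v_{3} = v_{0}  ⟹  sig = (2; 1)
  P = {3,4}:  v_{3} + v_{4} = 2·v_{0}  ⟹  sig = (2; 2)
  P = {4,5}:  v_{4} + v_{5} = 2·v_{2}  ⟹  sig = (2; 2)

Signatures (|P|; sorted positive RHS coefficients), sorted:
    (2; —)
    (2; —)
    (2; 1)
    (2; 1)
    (2; 1)
    (2; 1)
    (2; 1)
    (2; 2)
    (2; 2)


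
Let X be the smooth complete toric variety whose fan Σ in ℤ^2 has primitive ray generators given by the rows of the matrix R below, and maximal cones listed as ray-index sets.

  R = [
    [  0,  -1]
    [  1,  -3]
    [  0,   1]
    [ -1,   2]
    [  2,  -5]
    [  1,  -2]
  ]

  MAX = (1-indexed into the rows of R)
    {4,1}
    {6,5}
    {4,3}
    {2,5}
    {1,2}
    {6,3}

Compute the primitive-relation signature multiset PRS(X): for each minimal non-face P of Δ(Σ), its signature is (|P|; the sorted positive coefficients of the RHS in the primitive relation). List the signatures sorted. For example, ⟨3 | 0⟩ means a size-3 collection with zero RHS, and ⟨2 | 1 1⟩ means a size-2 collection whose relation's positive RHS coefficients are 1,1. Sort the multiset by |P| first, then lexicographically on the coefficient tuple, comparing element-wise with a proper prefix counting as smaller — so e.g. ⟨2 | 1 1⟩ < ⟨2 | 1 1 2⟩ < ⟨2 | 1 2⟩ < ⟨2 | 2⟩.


|primitive collections| = 9. Relations:

  • {1,3}:  v_{1} + v_{3} = 0 — sig = ⟨2 | 0⟩
  • {4,6}:  v_{4} + v_{6} = 0 — sig = ⟨2 | 0⟩
  • {1,6}:  v_{1} + v_{6} = v_{2} — sig = ⟨2 | 1⟩
  • {2,3}:  v_{2} + v_{3} = v_{6} — sig = ⟨2 | 1⟩
  • {2,4}:  v_{2} + v_{4} = v_{1} — sig = ⟨2 | 1⟩
  • {2,6}:  v_{2} + v_{6} = v_{5} — sig = ⟨2 | 1⟩
  • {4,5}:  v_{4} + v_{5} = v_{2} — sig = ⟨2 | 1⟩
  • {1,5}:  v_{1} + v_{5} = 2·v_{2} — sig = ⟨2 | 2⟩
  • {3,5}:  v_{3} + v_{5} = 2·v_{6} — sig = ⟨2 | 2⟩

Sorted signature multiset PRS(X):
{ ⟨2 | 0⟩ ×2,  ⟨2 | 1⟩ ×5,  ⟨2 | 2⟩ ×2 }


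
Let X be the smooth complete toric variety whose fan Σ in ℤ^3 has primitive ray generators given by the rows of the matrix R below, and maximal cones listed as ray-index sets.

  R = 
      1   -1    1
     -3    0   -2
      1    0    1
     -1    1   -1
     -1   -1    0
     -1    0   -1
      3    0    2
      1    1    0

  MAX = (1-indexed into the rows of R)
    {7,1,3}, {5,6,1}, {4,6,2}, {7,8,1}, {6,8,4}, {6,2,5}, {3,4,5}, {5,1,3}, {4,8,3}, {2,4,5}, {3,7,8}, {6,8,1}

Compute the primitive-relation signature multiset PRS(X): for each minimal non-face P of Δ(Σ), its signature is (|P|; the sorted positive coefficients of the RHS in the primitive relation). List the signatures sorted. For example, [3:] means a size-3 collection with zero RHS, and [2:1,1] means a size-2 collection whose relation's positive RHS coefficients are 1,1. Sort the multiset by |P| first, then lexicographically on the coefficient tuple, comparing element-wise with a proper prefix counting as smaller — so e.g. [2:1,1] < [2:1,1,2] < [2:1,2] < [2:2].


Σ has 12 primitive collections:

  {1,4}:  v_{1} + v_{4} = 0  →  sig = [2:]
  {2,7}:  v_{2} + v_{7} = 0  →  sig = [2:]
  {3,6}:  v_{3} + v_{6} = 0  →  sig = [2:]
  {5,8}:  v_{5} + v_{8} = 0  →  sig = [2:]
  {1,2}:  v_{1} + v_{2} = v_{5} + v_{6}  →  sig = [2:1,1]
  {2,3}:  v_{2} + v_{3} = v_{4} + v_{5}  →  sig = [2:1,1]
  {2,8}:  v_{2} + v_{8} = v_{4} + v_{6}  →  sig = [2:1,1]
  {4,7}:  v_{4} + v_{7} = v_{3} + v_{8}  →  sig = [2:1,1]
  {5,7}:  v_{5} + v_{7} = v_{1} + v_{3}  →  sig = [2:1,1]
  {6,7}:  v_{6} + v_{7} = v_{1} + v_{8}  →  sig = [2:1,1]
  {1,3,8}:  v_{1} + v_{3} + v_{8} = v_{7}  →  sig = [3:1]
  {4,5,6}:  v_{4} + v_{5} + v_{6} = v_{2}  →  sig = [3:1]

Hence PRS(X_Σ) =
[[2:], [2:], [2:], [2:], [2:1,1], [2:1,1], [2:1,1], [2:1,1], [2:1,1], [2:1,1], [3:1], [3:1]]


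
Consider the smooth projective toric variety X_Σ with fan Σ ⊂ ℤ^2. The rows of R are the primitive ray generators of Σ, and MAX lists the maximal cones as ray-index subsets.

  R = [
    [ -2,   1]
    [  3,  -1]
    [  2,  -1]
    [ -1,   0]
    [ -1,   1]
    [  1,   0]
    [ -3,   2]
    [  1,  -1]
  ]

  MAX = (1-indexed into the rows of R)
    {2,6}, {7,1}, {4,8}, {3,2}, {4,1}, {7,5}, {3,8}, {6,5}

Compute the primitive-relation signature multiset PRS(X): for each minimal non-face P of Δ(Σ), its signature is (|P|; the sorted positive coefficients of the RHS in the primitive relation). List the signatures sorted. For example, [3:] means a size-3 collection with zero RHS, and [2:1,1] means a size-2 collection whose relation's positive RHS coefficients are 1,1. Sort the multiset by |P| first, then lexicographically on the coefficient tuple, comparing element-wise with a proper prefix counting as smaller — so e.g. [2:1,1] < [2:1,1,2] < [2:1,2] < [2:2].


Primitive collections (20):

  P = {1,3}:  v_{1} + v_{3} = 0 — sig = [2:]
  P = {4,6}:  v_{4} + v_{6} = 0 — sig = [2:]
  P = {5,8}:  v_{5} + v_{8} = 0 — sig = [2:]
  P = {1,2}:  v_{1} + v_{2} = v_{6} — sig = [2:1]
  P = {1,5}:  v_{1} + v_{5} = v_{7} — sig = [2:1]
  P = {1,6}:  v_{1} + v_{6} = v_{5} — sig = [2:1]
  P = {1,8}:  v_{1} + v_{8} = v_{4} — sig = [2:1]
  P = {2,4}:  v_{2} + v_{4} = v_{3} — sig = [2:1]
  P = {3,4}:  v_{3} + v_{4} = v_{8} — sig = [2:1]
  P = {3,5}:  v_{3} + v_{5} = v_{6} — sig = [2:1]
  P = {3,6}:  v_{3} + v_{6} = v_{2} — sig = [2:1]
  P = {3,7}:  v_{3} + v_{7} = v_{5} — sig = [2:1]
  P = {4,5}:  v_{4} + v_{5} = v_{1} — sig = [2:1]
  P = {6,8}:  v_{6} + v_{8} = v_{3} — sig = [2:1]
  P = {7,8}:  v_{7} + v_{8} = v_{1} — sig = [2:1]
  P = {2,7}:  v_{2} + v_{7} = v_{5} + v_{6} — sig = [2:1,1]
  P = {2,5}:  v_{2} + v_{5} = 2·v_{6} — sig = [2:2]
  P = {2,8}:  v_{2} + v_{8} = 2·v_{3} — sig = [2:2]
  P = {4,7}:  v_{4} + v_{7} = 2·v_{1} — sig = [2:2]
  P = {6,7}:  v_{6} + v_{7} = 2·v_{5} — sig = [2:2]

Signatures (|P|; sorted positive RHS coefficients), sorted:
    [2:]
    [2:]
    [2:]
    [2:1]
    [2:1]
    [2:1]
    [2:1]
    [2:1]
    [2:1]
    [2:1]
    [2:1]
    [2:1]
    [2:1]
    [2:1]
    [2:1]
    [2:1,1]
    [2:2]
    [2:2]
    [2:2]
    [2:2]


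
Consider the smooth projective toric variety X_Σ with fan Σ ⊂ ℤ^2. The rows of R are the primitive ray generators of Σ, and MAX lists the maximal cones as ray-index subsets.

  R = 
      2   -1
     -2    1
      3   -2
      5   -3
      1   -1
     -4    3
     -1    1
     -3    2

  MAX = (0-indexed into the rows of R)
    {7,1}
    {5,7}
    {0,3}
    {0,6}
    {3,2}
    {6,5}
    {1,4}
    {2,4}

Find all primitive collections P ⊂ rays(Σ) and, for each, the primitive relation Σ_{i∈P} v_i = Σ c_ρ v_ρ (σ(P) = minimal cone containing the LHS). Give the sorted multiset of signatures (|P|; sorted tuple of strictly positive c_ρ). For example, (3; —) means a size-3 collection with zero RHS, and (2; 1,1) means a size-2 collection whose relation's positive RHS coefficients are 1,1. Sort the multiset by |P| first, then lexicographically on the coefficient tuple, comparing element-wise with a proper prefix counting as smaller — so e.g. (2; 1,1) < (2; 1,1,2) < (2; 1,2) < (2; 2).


Δ(Σ) — 8 vertices, 20 min non-faces:

  • {0,1}:  v_{0} + v_{1} = 0  so sig = (2; —)
  • {2,7}:  v_{2} + v_{7} = 0  so sig = (2; —)
  • {4,6}:  v_{4} + v_{6} = 0  so sig = (2; —)
  • {0,2}:  v_{0} + v_{2} = v_{3}  so sig = (2; 1)
  • {0,4}:  v_{0} + v_{4} = v_{2}  so sig = (2; 1)
  • {0,7}:  v_{0} + v_{7} = v_{6}  so sig = (2; 1)
  • {1,2}:  v_{1} + v_{2} = v_{4}  so sig = (2; 1)
  • {1,3}:  v_{1} + v_{3} = v_{2}  so sig = (2; 1)
  • {1,6}:  v_{1} + v_{6} = v_{7}  so sig = (2; 1)
  • {2,5}:  v_{2} + v_{5} = v_{6}  so sig = (2; 1)
  • {2,6}:  v_{2} + v_{6} = v_{0}  so sig = (2; 1)
  • {3,7}:  v_{3} + v_{7} = v_{0}  so sig = (2; 1)
  • {4,5}:  v_{4} + v_{5} = v_{7}  so sig = (2; 1)
  • {4,7}:  v_{4} + v_{7} = v_{1}  so sig = (2; 1)
  • {6,7}:  v_{6} + v_{7} = v_{5}  so sig = (2; 1)
  • {3,5}:  v_{3} + v_{5} = v_{0} + v_{6}  so sig = (2; 1,1)
  • {0,5}:  v_{0} + v_{5} = 2·v_{6}  so sig = (2; 2)
  • {1,5}:  v_{1} + v_{5} = 2·v_{7}  so sig = (2; 2)
  • {3,4}:  v_{3} + v_{4} = 2·v_{2}  so sig = (2; 2)
  • {3,6}:  v_{3} + v_{6} = 2·v_{0}  so sig = (2; 2)

Hence PRS(X_Σ) =
[(2; —), (2; —), (2; —), (2; 1), (2; 1), (2; 1), (2; 1), (2; 1), (2; 1), (2; 1), (2; 1), (2; 1), (2; 1), (2; 1), (2; 1), (2; 1,1), (2; 2), (2; 2), (2; 2), (2; 2)]


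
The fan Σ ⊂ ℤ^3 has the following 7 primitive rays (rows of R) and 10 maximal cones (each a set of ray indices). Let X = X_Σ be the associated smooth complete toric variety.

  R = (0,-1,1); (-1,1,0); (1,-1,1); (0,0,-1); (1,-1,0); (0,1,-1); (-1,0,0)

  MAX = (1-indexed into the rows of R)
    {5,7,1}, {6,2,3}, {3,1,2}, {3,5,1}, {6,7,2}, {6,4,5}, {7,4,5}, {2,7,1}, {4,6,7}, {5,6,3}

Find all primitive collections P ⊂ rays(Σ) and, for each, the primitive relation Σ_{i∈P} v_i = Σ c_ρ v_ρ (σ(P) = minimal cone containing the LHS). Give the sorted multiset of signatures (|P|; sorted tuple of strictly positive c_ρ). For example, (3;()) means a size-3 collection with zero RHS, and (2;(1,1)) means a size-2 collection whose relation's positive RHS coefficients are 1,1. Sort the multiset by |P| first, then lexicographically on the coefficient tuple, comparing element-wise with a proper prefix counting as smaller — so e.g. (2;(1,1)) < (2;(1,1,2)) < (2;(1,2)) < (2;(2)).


The 7 primitive collections of Σ (r=7, n=3):

  P={1,6}:  v_{1} + v_{6} = 0  →  sig = (2;())
  P={2,5}:  v_{2} + v_{5} = 0  →  sig = (2;())
  P={3,4}:  v_{3} + v_{4} = v_{5}  →  sig = (2;(1))
  P={3,7}:  v_{3} + v_{7} = v_{1}  →  sig = (2;(1))
  P={1,4}:  v_{1} + v_{4} = v_{5} + v_{7}  →  sig = (2;(1,1))
  P={2,4}:  v_{2} + v_{4} = v_{6} + v_{7}  →  sig = (2;(1,1))
  P={5,6,7}:  v_{5} + v_{6} + v_{7} = v_{4}  →  sig = (3;(1))

so the primitive-relation signature multiset is
    (2;())
    (2;())
    (2;(1))
    (2;(1))
    (2;(1,1))
    (2;(1,1))
    (3;(1))


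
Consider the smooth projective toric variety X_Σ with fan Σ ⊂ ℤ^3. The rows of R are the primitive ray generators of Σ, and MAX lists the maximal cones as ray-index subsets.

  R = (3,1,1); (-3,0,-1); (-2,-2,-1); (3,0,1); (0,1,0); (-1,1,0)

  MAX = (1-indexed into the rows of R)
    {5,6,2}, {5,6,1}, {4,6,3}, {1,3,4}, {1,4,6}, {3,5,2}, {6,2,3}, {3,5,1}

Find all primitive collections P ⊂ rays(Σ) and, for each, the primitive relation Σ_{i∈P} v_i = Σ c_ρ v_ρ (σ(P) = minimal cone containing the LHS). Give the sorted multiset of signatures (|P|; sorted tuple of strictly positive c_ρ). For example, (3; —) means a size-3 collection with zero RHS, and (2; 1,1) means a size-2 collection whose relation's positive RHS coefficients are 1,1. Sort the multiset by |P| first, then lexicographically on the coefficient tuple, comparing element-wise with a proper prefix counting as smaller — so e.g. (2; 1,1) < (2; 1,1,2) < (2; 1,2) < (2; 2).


|primitive collections| = 5. Relations:

  • {2,4}:  v_{2} + v_{4} = 0  ⟹  sig = (2; —)
  • {1,2}:  v_{1} + v_{2} = v_{5}  ⟹  sig = (2; 1)
  • {4,5}:  v_{4} + v_{5} = v_{1}  ⟹  sig = (2; 1)
  • {1,3,6}:  v_{1} + v_{3} + v_{6} = 0  ⟹  sig = (3; —)
  • {3,5,6}:  v_{3} + v_{5} + v_{6} = v_{2}  ⟹  sig = (3; 1)

so the primitive-relation signature multiset is
    (2; —)
    (2; 1)
    (2; 1)
    (3; —)
    (3; 1)


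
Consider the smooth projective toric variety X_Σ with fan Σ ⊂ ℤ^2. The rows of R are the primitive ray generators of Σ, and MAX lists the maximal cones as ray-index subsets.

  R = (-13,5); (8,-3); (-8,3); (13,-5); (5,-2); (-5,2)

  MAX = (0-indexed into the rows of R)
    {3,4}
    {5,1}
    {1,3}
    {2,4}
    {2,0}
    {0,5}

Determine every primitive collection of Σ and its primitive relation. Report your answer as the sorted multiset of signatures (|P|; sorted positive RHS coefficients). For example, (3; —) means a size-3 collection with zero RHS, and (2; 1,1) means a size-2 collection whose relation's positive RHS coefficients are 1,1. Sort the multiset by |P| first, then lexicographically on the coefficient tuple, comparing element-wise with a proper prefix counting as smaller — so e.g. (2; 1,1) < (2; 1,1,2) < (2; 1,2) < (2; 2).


The 9 primitive collections of Σ (r=6, n=2):

  • {0,3}:  v_{0} + v_{3} = 0  ⟹  sig = (2; —)
  • {1,2}:  v_{1} + v_{2} = 0  ⟹  sig = (2; —)
  • {4,5}:  v_{4} + v_{5} = 0  ⟹  sig = (2; —)
  • {0,1}:  v_{0} + v_{1} = v_{5}  ⟹  sig = (2; 1)
  • {0,4}:  v_{0} + v_{4} = v_{2}  ⟹  sig = (2; 1)
  • {1,4}:  v_{1} + v_{4} = v_{3}  ⟹  sig = (2; 1)
  • {2,3}:  v_{2} + v_{3} = v_{4}  ⟹  sig = (2; 1)
  • {2,5}:  v_{2} + v_{5} = v_{0}  ⟹  sig = (2; 1)
  • {3,5}:  v_{3} + v_{5} = v_{1}  ⟹  sig = (2; 1)

Signatures (|P|; sorted positive RHS coefficients), sorted:
[(2; —), (2; —), (2; —), (2; 1), (2; 1), (2; 1), (2; 1), (2; 1), (2; 1)]


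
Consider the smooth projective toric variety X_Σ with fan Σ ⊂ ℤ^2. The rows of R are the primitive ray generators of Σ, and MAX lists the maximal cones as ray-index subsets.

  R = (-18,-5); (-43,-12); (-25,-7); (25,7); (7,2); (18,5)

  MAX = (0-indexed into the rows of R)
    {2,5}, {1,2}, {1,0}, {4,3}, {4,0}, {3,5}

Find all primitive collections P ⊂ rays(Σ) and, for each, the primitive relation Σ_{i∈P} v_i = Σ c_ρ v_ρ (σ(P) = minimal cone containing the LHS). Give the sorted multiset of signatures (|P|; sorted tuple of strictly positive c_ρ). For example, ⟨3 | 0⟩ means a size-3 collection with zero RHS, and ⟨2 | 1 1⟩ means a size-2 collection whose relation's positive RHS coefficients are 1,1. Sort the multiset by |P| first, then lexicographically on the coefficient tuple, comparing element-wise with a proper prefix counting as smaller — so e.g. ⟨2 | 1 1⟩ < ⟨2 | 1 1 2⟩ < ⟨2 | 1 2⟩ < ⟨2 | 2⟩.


|primitive collections| = 9. Relations:

  {0,5}:  v_{0} + v_{5} = 0 — sig = ⟨2 | 0⟩
  {2,3}:  v_{2} + v_{3} = 0 — sig = ⟨2 | 0⟩
  {0,2}:  v_{0} + v_{2} = v_{1} — sig = ⟨2 | 1⟩
  {0,3}:  v_{0} + v_{3} = v_{4} — sig = ⟨2 | 1⟩
  {1,3}:  v_{1} + v_{3} = v_{0} — sig = ⟨2 | 1⟩
  {1,5}:  v_{1} + v_{5} = v_{2} — sig = ⟨2 | 1⟩
  {2,4}:  v_{2} + v_{4} = v_{0} — sig = ⟨2 | 1⟩
  {4,5}:  v_{4} + v_{5} = v_{3} — sig = ⟨2 | 1⟩
  {1,4}:  v_{1} + v_{4} = 2·v_{0} — sig = ⟨2 | 2⟩

Hence PRS(X_Σ) =
    ⟨2 | 0⟩
    ⟨2 | 0⟩
    ⟨2 | 1⟩
    ⟨2 | 1⟩
    ⟨2 | 1⟩
    ⟨2 | 1⟩
    ⟨2 | 1⟩
    ⟨2 | 1⟩
    ⟨2 | 2⟩


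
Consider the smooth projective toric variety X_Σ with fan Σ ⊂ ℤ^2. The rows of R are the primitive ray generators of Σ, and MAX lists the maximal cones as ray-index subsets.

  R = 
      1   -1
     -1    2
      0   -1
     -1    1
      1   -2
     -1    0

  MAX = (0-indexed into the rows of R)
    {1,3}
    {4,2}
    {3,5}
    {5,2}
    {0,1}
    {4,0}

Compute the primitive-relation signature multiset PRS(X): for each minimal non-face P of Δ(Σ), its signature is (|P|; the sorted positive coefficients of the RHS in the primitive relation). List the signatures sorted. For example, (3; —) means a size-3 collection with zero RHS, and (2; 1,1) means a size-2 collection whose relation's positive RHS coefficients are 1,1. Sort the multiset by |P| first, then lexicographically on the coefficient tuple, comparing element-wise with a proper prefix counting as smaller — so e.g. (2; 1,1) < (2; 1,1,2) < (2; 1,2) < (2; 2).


Minimal non-faces — 9 found among 6 rays, 6 max cones:

  P = {0,3}:  v_{0} + v_{3} = 0  ⟹  sig = (2; —)
  P = {1,4}:  v_{1} + v_{4} = 0  ⟹  sig = (2; —)
  P = {0,2}:  v_{0} + v_{2} = v_{4}  ⟹  sig = (2; 1)
  P = {0,5}:  v_{0} + v_{5} = v_{2}  ⟹  sig = (2; 1)
  P = {1,2}:  v_{1} + v_{2} = v_{3}  ⟹  sig = (2; 1)
  P = {2,3}:  v_{2} + v_{3} = v_{5}  ⟹  sig = (2; 1)
  P = {3,4}:  v_{3} + v_{4} = v_{2}  ⟹  sig = (2; 1)
  P = {1,5}:  v_{1} + v_{5} = 2·v_{3}  ⟹  sig = (2; 2)
  P = {4,5}:  v_{4} + v_{5} = 2·v_{2}  ⟹  sig = (2; 2)

Signatures (|P|; sorted positive RHS coefficients), sorted:
[(2; —), (2; —), (2; 1), (2; 1), (2; 1), (2; 1), (2; 1), (2; 2), (2; 2)]


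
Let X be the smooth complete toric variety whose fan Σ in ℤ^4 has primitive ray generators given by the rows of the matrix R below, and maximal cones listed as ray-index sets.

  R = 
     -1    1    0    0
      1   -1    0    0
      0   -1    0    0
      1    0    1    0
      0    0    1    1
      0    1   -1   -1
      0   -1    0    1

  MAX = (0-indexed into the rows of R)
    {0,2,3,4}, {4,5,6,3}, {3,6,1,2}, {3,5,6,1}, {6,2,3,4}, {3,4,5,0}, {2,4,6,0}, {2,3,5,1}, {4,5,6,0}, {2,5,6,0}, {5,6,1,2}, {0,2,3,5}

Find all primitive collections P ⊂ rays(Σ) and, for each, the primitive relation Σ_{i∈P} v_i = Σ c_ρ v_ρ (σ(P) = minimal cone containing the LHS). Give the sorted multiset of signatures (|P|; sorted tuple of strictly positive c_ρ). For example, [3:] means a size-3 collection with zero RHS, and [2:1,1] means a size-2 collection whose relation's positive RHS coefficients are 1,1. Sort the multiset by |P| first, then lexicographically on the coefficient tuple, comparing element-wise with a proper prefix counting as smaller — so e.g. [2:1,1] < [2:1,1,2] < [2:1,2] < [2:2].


Minimal non-faces — 5 found among 7 rays, 12 max cones:

  P = {0,1}:  v_{0} + v_{1} = 0  ⟹  sig = [2:]
  P = {1,4}:  v_{1} + v_{4} = v_{3} + v_{6}  ⟹  sig = [2:1,1]
  P = {2,4,5}:  v_{2} + v_{4} + v_{5} = 0  ⟹  sig = [3:]
  P = {0,3,6}:  v_{0} + v_{3} + v_{6} = v_{4}  ⟹  sig = [3:1]
  P = {2,3,5,6}:  v_{2} + v_{3} + v_{5} + v_{6} = v_{1}  ⟹  sig = [4:1]

Sorted signature multiset PRS(X):
    [2:]
    [2:1,1]
    [3:]
    [3:1]
    [4:1]


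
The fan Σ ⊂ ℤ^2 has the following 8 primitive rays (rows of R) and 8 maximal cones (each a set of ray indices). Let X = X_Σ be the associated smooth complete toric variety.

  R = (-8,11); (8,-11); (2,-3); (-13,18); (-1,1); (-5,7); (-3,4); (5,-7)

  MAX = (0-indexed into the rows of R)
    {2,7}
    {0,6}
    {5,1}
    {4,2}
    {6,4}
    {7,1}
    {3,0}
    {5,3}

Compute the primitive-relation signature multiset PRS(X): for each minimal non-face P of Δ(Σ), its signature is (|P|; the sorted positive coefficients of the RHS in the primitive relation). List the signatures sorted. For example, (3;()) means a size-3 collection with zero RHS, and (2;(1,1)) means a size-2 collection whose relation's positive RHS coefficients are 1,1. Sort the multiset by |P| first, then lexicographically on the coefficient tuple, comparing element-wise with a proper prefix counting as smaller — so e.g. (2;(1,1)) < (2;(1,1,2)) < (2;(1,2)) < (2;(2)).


Primitive collections (20):

  P = {0,1}:  v_{0} + v_{1} = 0  ⇒ sig = (2;())
  P = {5,7}:  v_{5} + v_{7} = 0  ⇒ sig = (2;())
  P = {0,5}:  v_{0} + v_{5} = v_{3}  ⇒ sig = (2;(1))
  P = {0,7}:  v_{0} + v_{7} = v_{6}  ⇒ sig = (2;(1))
  P = {1,3}:  v_{1} + v_{3} = v_{5}  ⇒ sig = (2;(1))
  P = {1,6}:  v_{1} + v_{6} = v_{7}  ⇒ sig = (2;(1))
  P = {2,5}:  v_{2} + v_{5} = v_{6}  ⇒ sig = (2;(1))
  P = {2,6}:  v_{2} + v_{6} = v_{4}  ⇒ sig = (2;(1))
  P = {3,7}:  v_{3} + v_{7} = v_{0}  ⇒ sig = (2;(1))
  P = {5,6}:  v_{5} + v_{6} = v_{0}  ⇒ sig = (2;(1))
  P = {6,7}:  v_{6} + v_{7} = v_{2}  ⇒ sig = (2;(1))
  P = {1,4}:  v_{1} + v_{4} = v_{2} + v_{7}  ⇒ sig = (2;(1,1))
  P = {2,3}:  v_{2} + v_{3} = v_{0} + v_{6}  ⇒ sig = (2;(1,1))
  P = {3,4}:  v_{3} + v_{4} = v_{0} + 2·v_{6}  ⇒ sig = (2;(1,2))
  P = {0,2}:  v_{0} + v_{2} = 2·v_{6}  ⇒ sig = (2;(2))
  P = {1,2}:  v_{1} + v_{2} = 2·v_{7}  ⇒ sig = (2;(2))
  P = {3,6}:  v_{3} + v_{6} = 2·v_{0}  ⇒ sig = (2;(2))
  P = {4,5}:  v_{4} + v_{5} = 2·v_{6}  ⇒ sig = (2;(2))
  P = {4,7}:  v_{4} + v_{7} = 2·v_{2}  ⇒ sig = (2;(2))
  P = {0,4}:  v_{0} + v_{4} = 3·v_{6}  ⇒ sig = (2;(3))

so the primitive-relation signature multiset is
    |P|=2: 20 collections, coeffs (), (), (1), (1), (1), (1), (1), (1), (1), (1), (1), (1,1), (1,1), (1,2), (2), (2), (2), (2), (2), (3)


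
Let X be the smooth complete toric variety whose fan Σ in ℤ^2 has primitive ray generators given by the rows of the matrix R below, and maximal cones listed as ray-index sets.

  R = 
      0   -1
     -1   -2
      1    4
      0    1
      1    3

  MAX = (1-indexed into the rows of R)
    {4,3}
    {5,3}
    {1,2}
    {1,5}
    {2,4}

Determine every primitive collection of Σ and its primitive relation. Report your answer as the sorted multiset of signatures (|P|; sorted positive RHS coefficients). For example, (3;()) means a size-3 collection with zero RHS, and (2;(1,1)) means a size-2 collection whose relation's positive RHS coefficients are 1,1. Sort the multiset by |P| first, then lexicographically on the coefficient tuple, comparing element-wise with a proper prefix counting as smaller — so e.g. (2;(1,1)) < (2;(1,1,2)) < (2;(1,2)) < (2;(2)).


5 collections generate NE(X_Σ); each relation:

  P = {1,4}:  v_{1} + v_{4} = 0  ⟹  sig = (2;())
  P = {1,3}:  v_{1} + v_{3} = v_{5}  ⟹  sig = (2;(1))
  P = {2,5}:  v_{2} + v_{5} = v_{4}  ⟹  sig = (2;(1))
  P = {4,5}:  v_{4} + v_{5} = v_{3}  ⟹  sig = (2;(1))
  P = {2,3}:  v_{2} + v_{3} = 2·v_{4}  ⟹  sig = (2;(2))

Signatures (|P|; sorted positive RHS coefficients), sorted:
[(2;()), (2;(1)), (2;(1)), (2;(1)), (2;(2))]
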